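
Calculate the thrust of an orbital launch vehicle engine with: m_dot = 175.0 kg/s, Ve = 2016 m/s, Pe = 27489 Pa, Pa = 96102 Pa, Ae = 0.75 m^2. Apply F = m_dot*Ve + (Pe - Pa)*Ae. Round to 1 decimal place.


Step 1: Momentum thrust = m_dot * Ve = 175.0 * 2016 = 352800.0 N
Step 2: Pressure thrust = (Pe - Pa) * Ae = (27489 - 96102) * 0.75 = -51459.75 N
Step 3: Total thrust F = 352800.0 + -51459.75 = 301340.3 N

301340.3


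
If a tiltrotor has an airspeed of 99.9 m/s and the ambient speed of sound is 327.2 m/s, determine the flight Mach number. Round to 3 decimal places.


Step 1: M = V / a = 99.9 / 327.2
Step 2: M = 0.305

0.305


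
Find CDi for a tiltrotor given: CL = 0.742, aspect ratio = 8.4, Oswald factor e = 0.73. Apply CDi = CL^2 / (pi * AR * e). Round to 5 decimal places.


Step 1: CL^2 = 0.742^2 = 0.550564
Step 2: pi * AR * e = 3.14159 * 8.4 * 0.73 = 19.264246
Step 3: CDi = 0.550564 / 19.264246 = 0.02858

0.02858


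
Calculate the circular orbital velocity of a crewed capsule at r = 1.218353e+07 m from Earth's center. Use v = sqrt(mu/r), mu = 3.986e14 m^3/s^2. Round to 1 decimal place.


Step 1: mu / r = 3.986e14 / 1.218353e+07 = 32716298.15
Step 2: v = sqrt(32716298.15) = 5719.8 m/s

5719.8


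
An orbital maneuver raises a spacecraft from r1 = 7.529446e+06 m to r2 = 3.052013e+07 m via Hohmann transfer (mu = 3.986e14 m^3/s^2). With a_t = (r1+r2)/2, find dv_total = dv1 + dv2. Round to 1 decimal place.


Step 1: Transfer semi-major axis a_t = (7.529446e+06 + 3.052013e+07) / 2 = 1.902479e+07 m
Step 2: v1 (circular at r1) = sqrt(mu/r1) = 7275.91 m/s
Step 3: v_t1 = sqrt(mu*(2/r1 - 1/a_t)) = 9215.53 m/s
Step 4: dv1 = |9215.53 - 7275.91| = 1939.63 m/s
Step 5: v2 (circular at r2) = 3613.89 m/s, v_t2 = 2273.51 m/s
Step 6: dv2 = |3613.89 - 2273.51| = 1340.38 m/s
Step 7: Total delta-v = 1939.63 + 1340.38 = 3280.0 m/s

3280.0


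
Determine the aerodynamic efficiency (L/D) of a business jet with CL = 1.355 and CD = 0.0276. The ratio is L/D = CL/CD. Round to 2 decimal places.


Step 1: L/D = CL / CD = 1.355 / 0.0276
Step 2: L/D = 49.09

49.09


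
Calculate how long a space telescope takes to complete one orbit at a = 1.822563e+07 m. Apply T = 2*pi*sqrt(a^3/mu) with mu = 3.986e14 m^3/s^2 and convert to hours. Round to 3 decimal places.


Step 1: a^3 / mu = 6.054073e+21 / 3.986e14 = 1.518834e+07
Step 2: sqrt(1.518834e+07) = 3897.2223 s
Step 3: T = 2*pi * 3897.2223 = 24486.97 s
Step 4: T in hours = 24486.97 / 3600 = 6.802 hours

6.802


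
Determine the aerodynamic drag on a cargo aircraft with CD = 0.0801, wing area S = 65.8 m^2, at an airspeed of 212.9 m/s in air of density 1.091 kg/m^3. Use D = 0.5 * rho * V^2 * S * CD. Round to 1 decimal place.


Step 1: Dynamic pressure q = 0.5 * 1.091 * 212.9^2 = 24725.5567 Pa
Step 2: Drag D = q * S * CD = 24725.5567 * 65.8 * 0.0801
Step 3: D = 130318.0 N

130318.0


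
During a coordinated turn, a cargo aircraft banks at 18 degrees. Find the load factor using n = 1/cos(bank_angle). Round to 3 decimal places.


Step 1: Convert 18 degrees to radians = 0.314159
Step 2: cos(18 deg) = 0.951057
Step 3: n = 1 / 0.951057 = 1.051

1.051


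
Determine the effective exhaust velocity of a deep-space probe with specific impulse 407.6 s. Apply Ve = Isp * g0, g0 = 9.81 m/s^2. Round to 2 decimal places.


Step 1: Ve = Isp * g0 = 407.6 * 9.81
Step 2: Ve = 3998.56 m/s

3998.56


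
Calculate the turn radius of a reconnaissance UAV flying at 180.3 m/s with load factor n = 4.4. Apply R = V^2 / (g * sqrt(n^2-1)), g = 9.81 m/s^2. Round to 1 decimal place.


Step 1: V^2 = 180.3^2 = 32508.09
Step 2: n^2 - 1 = 4.4^2 - 1 = 18.36
Step 3: sqrt(18.36) = 4.284857
Step 4: R = 32508.09 / (9.81 * 4.284857) = 773.4 m

773.4


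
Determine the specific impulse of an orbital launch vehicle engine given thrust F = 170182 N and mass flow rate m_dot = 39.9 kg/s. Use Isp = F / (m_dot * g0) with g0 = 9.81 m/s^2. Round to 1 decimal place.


Step 1: m_dot * g0 = 39.9 * 9.81 = 391.42
Step 2: Isp = 170182 / 391.42 = 434.8 s

434.8


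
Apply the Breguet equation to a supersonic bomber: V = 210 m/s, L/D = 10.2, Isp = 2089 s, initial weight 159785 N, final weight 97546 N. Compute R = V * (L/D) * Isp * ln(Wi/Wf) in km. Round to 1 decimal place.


Step 1: Coefficient = V * (L/D) * Isp = 210 * 10.2 * 2089 = 4474638.0 m
Step 2: Wi/Wf = 159785 / 97546 = 1.638048
Step 3: ln(1.638048) = 0.493505
Step 4: R = 4474638.0 * 0.493505 = 2208256.7 m = 2208.3 km

2208.3


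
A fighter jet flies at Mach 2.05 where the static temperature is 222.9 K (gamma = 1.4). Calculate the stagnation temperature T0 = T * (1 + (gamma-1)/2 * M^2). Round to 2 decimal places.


Step 1: (gamma-1)/2 = 0.2
Step 2: M^2 = 4.2025
Step 3: 1 + 0.2 * 4.2025 = 1.8405
Step 4: T0 = 222.9 * 1.8405 = 410.25 K

410.25


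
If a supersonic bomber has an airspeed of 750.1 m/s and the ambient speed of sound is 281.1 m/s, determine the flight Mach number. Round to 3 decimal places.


Step 1: M = V / a = 750.1 / 281.1
Step 2: M = 2.668

2.668


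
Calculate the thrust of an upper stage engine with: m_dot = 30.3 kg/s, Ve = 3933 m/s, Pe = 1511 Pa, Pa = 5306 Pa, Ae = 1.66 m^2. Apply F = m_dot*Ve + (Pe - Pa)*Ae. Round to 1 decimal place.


Step 1: Momentum thrust = m_dot * Ve = 30.3 * 3933 = 119169.9 N
Step 2: Pressure thrust = (Pe - Pa) * Ae = (1511 - 5306) * 1.66 = -6299.70 N
Step 3: Total thrust F = 119169.9 + -6299.70 = 112870.2 N

112870.2


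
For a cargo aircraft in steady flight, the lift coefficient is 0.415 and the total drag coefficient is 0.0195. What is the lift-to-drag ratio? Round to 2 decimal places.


Step 1: L/D = CL / CD = 0.415 / 0.0195
Step 2: L/D = 21.28

21.28


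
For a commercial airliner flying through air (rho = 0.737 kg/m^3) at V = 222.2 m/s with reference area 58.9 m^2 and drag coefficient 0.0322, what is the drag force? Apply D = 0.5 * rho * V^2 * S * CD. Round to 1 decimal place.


Step 1: Dynamic pressure q = 0.5 * 0.737 * 222.2^2 = 18193.8915 Pa
Step 2: Drag D = q * S * CD = 18193.8915 * 58.9 * 0.0322
Step 3: D = 34506.2 N

34506.2


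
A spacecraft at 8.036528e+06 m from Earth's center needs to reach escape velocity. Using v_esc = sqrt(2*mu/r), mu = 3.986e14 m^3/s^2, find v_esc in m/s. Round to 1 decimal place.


Step 1: 2*mu/r = 2 * 3.986e14 / 8.036528e+06 = 99197066.1958
Step 2: v_esc = sqrt(99197066.1958) = 9959.8 m/s

9959.8


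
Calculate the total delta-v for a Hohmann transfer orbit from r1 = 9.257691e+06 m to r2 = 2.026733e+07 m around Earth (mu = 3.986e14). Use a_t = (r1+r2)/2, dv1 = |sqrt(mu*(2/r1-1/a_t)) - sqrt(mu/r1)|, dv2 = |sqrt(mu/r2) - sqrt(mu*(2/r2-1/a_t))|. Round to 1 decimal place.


Step 1: Transfer semi-major axis a_t = (9.257691e+06 + 2.026733e+07) / 2 = 1.476251e+07 m
Step 2: v1 (circular at r1) = sqrt(mu/r1) = 6561.71 m/s
Step 3: v_t1 = sqrt(mu*(2/r1 - 1/a_t)) = 7688.39 m/s
Step 4: dv1 = |7688.39 - 6561.71| = 1126.68 m/s
Step 5: v2 (circular at r2) = 4434.76 m/s, v_t2 = 3511.9 m/s
Step 6: dv2 = |4434.76 - 3511.9| = 922.87 m/s
Step 7: Total delta-v = 1126.68 + 922.87 = 2049.5 m/s

2049.5


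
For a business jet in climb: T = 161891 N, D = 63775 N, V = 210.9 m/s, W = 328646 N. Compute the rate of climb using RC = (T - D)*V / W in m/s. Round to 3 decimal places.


Step 1: Excess thrust = T - D = 161891 - 63775 = 98116 N
Step 2: Excess power = 98116 * 210.9 = 20692664.4 W
Step 3: RC = 20692664.4 / 328646 = 62.963 m/s

62.963


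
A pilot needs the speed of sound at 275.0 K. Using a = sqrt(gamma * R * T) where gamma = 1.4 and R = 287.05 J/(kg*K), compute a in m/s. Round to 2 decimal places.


Step 1: gamma * R * T = 1.4 * 287.05 * 275.0 = 110514.25
Step 2: a = sqrt(110514.25) = 332.44 m/s

332.44


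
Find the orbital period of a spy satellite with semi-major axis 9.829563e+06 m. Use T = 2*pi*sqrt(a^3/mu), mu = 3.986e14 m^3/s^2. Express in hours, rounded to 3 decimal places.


Step 1: a^3 / mu = 9.497354e+20 / 3.986e14 = 2.382678e+06
Step 2: sqrt(2.382678e+06) = 1543.5925 s
Step 3: T = 2*pi * 1543.5925 = 9698.68 s
Step 4: T in hours = 9698.68 / 3600 = 2.694 hours

2.694


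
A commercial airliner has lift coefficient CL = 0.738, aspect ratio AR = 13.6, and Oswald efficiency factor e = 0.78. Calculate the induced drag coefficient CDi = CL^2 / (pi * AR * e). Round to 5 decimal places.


Step 1: CL^2 = 0.738^2 = 0.544644
Step 2: pi * AR * e = 3.14159 * 13.6 * 0.78 = 33.326015
Step 3: CDi = 0.544644 / 33.326015 = 0.01634

0.01634


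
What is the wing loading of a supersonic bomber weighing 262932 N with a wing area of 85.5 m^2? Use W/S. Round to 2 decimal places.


Step 1: Wing loading = W / S = 262932 / 85.5
Step 2: Wing loading = 3075.23 N/m^2

3075.23


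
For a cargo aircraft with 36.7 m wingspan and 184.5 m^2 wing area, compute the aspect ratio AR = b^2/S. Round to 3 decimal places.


Step 1: b^2 = 36.7^2 = 1346.89
Step 2: AR = 1346.89 / 184.5 = 7.300

7.300


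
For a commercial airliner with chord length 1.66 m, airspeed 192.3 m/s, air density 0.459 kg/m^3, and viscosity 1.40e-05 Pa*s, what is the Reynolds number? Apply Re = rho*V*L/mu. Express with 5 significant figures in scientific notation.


Step 1: Numerator = rho * V * L = 0.459 * 192.3 * 1.66 = 146.521062
Step 2: Re = 146.521062 / 1.40e-05
Step 3: Re = 1.0466e+07

1.0466e+07


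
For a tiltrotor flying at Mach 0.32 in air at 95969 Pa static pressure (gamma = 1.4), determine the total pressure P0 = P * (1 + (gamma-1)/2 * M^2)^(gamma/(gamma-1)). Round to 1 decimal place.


Step 1: (gamma-1)/2 * M^2 = 0.2 * 0.1024 = 0.02048
Step 2: 1 + 0.02048 = 1.02048
Step 3: Exponent gamma/(gamma-1) = 3.5
Step 4: P0 = 95969 * 1.02048^3.5 = 103026.0 Pa

103026.0


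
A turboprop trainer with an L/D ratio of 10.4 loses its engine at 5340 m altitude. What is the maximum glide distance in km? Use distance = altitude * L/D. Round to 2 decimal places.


Step 1: Glide distance = altitude * L/D = 5340 * 10.4 = 55536.0 m
Step 2: Convert to km: 55536.0 / 1000 = 55.54 km

55.54


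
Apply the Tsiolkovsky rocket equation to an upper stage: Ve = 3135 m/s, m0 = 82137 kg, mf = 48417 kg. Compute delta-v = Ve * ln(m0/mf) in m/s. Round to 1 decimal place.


Step 1: Mass ratio m0/mf = 82137 / 48417 = 1.69645
Step 2: ln(1.69645) = 0.528538
Step 3: delta-v = 3135 * 0.528538 = 1657.0 m/s

1657.0


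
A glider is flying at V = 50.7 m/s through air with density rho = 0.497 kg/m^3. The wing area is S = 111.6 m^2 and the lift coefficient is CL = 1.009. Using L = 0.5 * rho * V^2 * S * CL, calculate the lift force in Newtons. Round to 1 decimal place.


Step 1: Calculate dynamic pressure q = 0.5 * 0.497 * 50.7^2 = 0.5 * 0.497 * 2570.49 = 638.7668 Pa
Step 2: Multiply by wing area and lift coefficient: L = 638.7668 * 111.6 * 1.009
Step 3: L = 71286.371 * 1.009 = 71927.9 N

71927.9


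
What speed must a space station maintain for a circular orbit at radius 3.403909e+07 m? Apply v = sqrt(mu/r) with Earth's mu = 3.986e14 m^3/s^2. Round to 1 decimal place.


Step 1: mu / r = 3.986e14 / 3.403909e+07 = 11710066.2797
Step 2: v = sqrt(11710066.2797) = 3422.0 m/s

3422.0


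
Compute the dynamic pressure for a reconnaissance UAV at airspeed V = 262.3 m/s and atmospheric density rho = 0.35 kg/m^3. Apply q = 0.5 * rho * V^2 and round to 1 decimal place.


Step 1: V^2 = 262.3^2 = 68801.29
Step 2: q = 0.5 * 0.35 * 68801.29
Step 3: q = 12040.2 Pa

12040.2


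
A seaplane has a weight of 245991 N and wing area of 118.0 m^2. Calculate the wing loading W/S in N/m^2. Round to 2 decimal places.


Step 1: Wing loading = W / S = 245991 / 118.0
Step 2: Wing loading = 2084.67 N/m^2

2084.67


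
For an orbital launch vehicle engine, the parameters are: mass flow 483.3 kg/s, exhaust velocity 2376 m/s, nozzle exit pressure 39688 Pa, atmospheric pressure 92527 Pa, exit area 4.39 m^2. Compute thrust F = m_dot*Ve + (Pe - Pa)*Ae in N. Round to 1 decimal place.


Step 1: Momentum thrust = m_dot * Ve = 483.3 * 2376 = 1148320.8 N
Step 2: Pressure thrust = (Pe - Pa) * Ae = (39688 - 92527) * 4.39 = -231963.21 N
Step 3: Total thrust F = 1148320.8 + -231963.21 = 916357.6 N

916357.6


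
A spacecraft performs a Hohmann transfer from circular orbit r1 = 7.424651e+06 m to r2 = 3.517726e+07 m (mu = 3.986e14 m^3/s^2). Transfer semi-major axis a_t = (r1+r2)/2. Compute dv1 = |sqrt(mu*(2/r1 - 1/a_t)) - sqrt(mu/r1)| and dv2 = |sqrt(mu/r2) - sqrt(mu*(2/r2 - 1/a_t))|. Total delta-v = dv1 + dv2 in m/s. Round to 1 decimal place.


Step 1: Transfer semi-major axis a_t = (7.424651e+06 + 3.517726e+07) / 2 = 2.130096e+07 m
Step 2: v1 (circular at r1) = sqrt(mu/r1) = 7327.07 m/s
Step 3: v_t1 = sqrt(mu*(2/r1 - 1/a_t)) = 9415.91 m/s
Step 4: dv1 = |9415.91 - 7327.07| = 2088.83 m/s
Step 5: v2 (circular at r2) = 3366.18 m/s, v_t2 = 1987.36 m/s
Step 6: dv2 = |3366.18 - 1987.36| = 1378.82 m/s
Step 7: Total delta-v = 2088.83 + 1378.82 = 3467.7 m/s

3467.7


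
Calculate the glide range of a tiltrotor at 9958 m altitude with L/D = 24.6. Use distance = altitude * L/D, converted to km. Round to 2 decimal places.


Step 1: Glide distance = altitude * L/D = 9958 * 24.6 = 244966.8 m
Step 2: Convert to km: 244966.8 / 1000 = 244.97 km

244.97


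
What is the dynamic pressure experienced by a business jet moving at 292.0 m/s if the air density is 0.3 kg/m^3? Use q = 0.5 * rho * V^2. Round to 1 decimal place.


Step 1: V^2 = 292.0^2 = 85264.0
Step 2: q = 0.5 * 0.3 * 85264.0
Step 3: q = 12789.6 Pa

12789.6


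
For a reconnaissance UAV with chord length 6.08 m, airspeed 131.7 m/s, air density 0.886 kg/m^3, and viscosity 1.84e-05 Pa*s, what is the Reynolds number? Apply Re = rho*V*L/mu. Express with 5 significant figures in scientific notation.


Step 1: Numerator = rho * V * L = 0.886 * 131.7 * 6.08 = 709.452096
Step 2: Re = 709.452096 / 1.84e-05
Step 3: Re = 3.8557e+07

3.8557e+07


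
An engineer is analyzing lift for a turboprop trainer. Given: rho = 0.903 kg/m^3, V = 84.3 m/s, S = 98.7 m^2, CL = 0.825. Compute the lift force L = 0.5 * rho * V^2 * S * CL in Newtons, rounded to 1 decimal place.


Step 1: Calculate dynamic pressure q = 0.5 * 0.903 * 84.3^2 = 0.5 * 0.903 * 7106.49 = 3208.5802 Pa
Step 2: Multiply by wing area and lift coefficient: L = 3208.5802 * 98.7 * 0.825
Step 3: L = 316686.8692 * 0.825 = 261266.7 N

261266.7


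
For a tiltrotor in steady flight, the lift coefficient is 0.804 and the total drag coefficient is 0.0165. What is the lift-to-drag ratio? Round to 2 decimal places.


Step 1: L/D = CL / CD = 0.804 / 0.0165
Step 2: L/D = 48.73

48.73


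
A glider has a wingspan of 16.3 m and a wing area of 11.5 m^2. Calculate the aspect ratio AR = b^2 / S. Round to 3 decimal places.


Step 1: b^2 = 16.3^2 = 265.69
Step 2: AR = 265.69 / 11.5 = 23.103

23.103


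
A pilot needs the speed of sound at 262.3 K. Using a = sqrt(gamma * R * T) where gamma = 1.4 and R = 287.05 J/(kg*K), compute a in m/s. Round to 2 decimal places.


Step 1: gamma * R * T = 1.4 * 287.05 * 262.3 = 105410.501
Step 2: a = sqrt(105410.501) = 324.67 m/s

324.67


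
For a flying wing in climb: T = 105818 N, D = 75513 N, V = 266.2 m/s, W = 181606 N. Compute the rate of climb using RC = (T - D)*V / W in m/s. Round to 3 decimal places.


Step 1: Excess thrust = T - D = 105818 - 75513 = 30305 N
Step 2: Excess power = 30305 * 266.2 = 8067191.0 W
Step 3: RC = 8067191.0 / 181606 = 44.421 m/s

44.421


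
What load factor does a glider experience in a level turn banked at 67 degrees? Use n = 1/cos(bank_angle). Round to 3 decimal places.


Step 1: Convert 67 degrees to radians = 1.169371
Step 2: cos(67 deg) = 0.390731
Step 3: n = 1 / 0.390731 = 2.559

2.559


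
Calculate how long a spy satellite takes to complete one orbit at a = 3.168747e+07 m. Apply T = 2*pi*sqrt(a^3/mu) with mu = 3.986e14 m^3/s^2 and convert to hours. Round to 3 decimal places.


Step 1: a^3 / mu = 3.181725e+22 / 3.986e14 = 7.982251e+07
Step 2: sqrt(7.982251e+07) = 8934.3446 s
Step 3: T = 2*pi * 8934.3446 = 56136.14 s
Step 4: T in hours = 56136.14 / 3600 = 15.593 hours

15.593


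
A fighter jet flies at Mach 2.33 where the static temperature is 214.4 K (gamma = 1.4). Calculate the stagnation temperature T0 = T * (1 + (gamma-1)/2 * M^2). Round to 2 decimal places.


Step 1: (gamma-1)/2 = 0.2
Step 2: M^2 = 5.4289
Step 3: 1 + 0.2 * 5.4289 = 2.08578
Step 4: T0 = 214.4 * 2.08578 = 447.19 K

447.19


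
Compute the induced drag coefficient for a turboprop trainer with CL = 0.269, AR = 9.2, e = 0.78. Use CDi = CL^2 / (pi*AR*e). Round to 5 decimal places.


Step 1: CL^2 = 0.269^2 = 0.072361
Step 2: pi * AR * e = 3.14159 * 9.2 * 0.78 = 22.544069
Step 3: CDi = 0.072361 / 22.544069 = 0.00321

0.00321


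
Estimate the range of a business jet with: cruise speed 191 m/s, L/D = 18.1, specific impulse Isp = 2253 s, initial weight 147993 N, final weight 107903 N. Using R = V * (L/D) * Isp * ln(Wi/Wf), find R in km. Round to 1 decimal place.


Step 1: Coefficient = V * (L/D) * Isp = 191 * 18.1 * 2253 = 7788846.3 m
Step 2: Wi/Wf = 147993 / 107903 = 1.371537
Step 3: ln(1.371537) = 0.315932
Step 4: R = 7788846.3 * 0.315932 = 2460748.1 m = 2460.7 km

2460.7


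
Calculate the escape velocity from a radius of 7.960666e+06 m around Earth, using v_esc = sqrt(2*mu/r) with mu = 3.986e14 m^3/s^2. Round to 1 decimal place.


Step 1: 2*mu/r = 2 * 3.986e14 / 7.960666e+06 = 100142375.0224
Step 2: v_esc = sqrt(100142375.0224) = 10007.1 m/s

10007.1


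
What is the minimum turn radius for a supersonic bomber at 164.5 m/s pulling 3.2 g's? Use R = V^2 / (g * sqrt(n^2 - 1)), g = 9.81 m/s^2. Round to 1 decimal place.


Step 1: V^2 = 164.5^2 = 27060.25
Step 2: n^2 - 1 = 3.2^2 - 1 = 9.24
Step 3: sqrt(9.24) = 3.039737
Step 4: R = 27060.25 / (9.81 * 3.039737) = 907.5 m

907.5


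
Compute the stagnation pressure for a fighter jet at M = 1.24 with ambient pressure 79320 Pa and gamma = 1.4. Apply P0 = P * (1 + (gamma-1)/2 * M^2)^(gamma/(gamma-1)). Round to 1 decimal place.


Step 1: (gamma-1)/2 * M^2 = 0.2 * 1.5376 = 0.30752
Step 2: 1 + 0.30752 = 1.30752
Step 3: Exponent gamma/(gamma-1) = 3.5
Step 4: P0 = 79320 * 1.30752^3.5 = 202745.8 Pa

202745.8


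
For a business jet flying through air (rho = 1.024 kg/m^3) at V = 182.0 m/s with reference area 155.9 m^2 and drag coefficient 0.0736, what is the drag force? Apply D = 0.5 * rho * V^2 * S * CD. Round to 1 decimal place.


Step 1: Dynamic pressure q = 0.5 * 1.024 * 182.0^2 = 16959.488 Pa
Step 2: Drag D = q * S * CD = 16959.488 * 155.9 * 0.0736
Step 3: D = 194597.2 N

194597.2


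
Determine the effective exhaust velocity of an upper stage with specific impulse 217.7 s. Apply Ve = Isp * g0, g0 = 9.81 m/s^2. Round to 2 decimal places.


Step 1: Ve = Isp * g0 = 217.7 * 9.81
Step 2: Ve = 2135.64 m/s

2135.64


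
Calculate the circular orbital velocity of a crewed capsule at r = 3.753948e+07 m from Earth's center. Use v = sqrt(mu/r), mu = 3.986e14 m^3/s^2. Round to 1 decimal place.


Step 1: mu / r = 3.986e14 / 3.753948e+07 = 10618154.5402
Step 2: v = sqrt(10618154.5402) = 3258.6 m/s

3258.6


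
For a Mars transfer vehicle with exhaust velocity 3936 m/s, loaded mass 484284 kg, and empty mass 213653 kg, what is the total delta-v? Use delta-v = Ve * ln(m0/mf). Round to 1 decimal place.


Step 1: Mass ratio m0/mf = 484284 / 213653 = 2.266685
Step 2: ln(2.266685) = 0.818318
Step 3: delta-v = 3936 * 0.818318 = 3220.9 m/s

3220.9


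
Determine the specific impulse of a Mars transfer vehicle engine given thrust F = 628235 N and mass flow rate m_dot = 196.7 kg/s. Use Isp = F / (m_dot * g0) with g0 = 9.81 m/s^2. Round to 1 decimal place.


Step 1: m_dot * g0 = 196.7 * 9.81 = 1929.63
Step 2: Isp = 628235 / 1929.63 = 325.6 s

325.6


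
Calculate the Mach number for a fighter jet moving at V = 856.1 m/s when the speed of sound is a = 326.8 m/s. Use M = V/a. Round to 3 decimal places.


Step 1: M = V / a = 856.1 / 326.8
Step 2: M = 2.620

2.620


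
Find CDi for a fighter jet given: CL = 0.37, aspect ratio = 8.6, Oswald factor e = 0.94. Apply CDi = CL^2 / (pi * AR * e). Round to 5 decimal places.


Step 1: CL^2 = 0.37^2 = 0.1369
Step 2: pi * AR * e = 3.14159 * 8.6 * 0.94 = 25.396635
Step 3: CDi = 0.1369 / 25.396635 = 0.00539

0.00539


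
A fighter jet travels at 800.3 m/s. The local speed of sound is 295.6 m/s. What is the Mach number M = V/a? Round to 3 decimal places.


Step 1: M = V / a = 800.3 / 295.6
Step 2: M = 2.707

2.707


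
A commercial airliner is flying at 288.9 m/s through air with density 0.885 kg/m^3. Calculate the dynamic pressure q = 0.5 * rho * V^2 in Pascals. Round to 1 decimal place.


Step 1: V^2 = 288.9^2 = 83463.21
Step 2: q = 0.5 * 0.885 * 83463.21
Step 3: q = 36932.5 Pa

36932.5


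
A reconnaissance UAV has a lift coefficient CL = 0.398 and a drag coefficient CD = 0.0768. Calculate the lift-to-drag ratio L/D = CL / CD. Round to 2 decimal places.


Step 1: L/D = CL / CD = 0.398 / 0.0768
Step 2: L/D = 5.18

5.18


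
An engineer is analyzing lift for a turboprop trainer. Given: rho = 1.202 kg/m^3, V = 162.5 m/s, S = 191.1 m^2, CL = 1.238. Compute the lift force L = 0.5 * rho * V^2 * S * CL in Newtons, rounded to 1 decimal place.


Step 1: Calculate dynamic pressure q = 0.5 * 1.202 * 162.5^2 = 0.5 * 1.202 * 26406.25 = 15870.1562 Pa
Step 2: Multiply by wing area and lift coefficient: L = 15870.1562 * 191.1 * 1.238
Step 3: L = 3032786.8594 * 1.238 = 3754590.1 N

3754590.1


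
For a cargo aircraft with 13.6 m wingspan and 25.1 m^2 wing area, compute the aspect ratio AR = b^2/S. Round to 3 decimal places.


Step 1: b^2 = 13.6^2 = 184.96
Step 2: AR = 184.96 / 25.1 = 7.369

7.369


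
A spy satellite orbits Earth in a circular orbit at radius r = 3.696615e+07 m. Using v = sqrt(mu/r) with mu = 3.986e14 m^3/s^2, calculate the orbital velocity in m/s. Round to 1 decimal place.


Step 1: mu / r = 3.986e14 / 3.696615e+07 = 10782837.8124
Step 2: v = sqrt(10782837.8124) = 3283.7 m/s

3283.7


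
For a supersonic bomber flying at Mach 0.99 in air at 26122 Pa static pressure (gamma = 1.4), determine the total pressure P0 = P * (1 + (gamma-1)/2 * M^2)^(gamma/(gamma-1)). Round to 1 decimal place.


Step 1: (gamma-1)/2 * M^2 = 0.2 * 0.9801 = 0.19602
Step 2: 1 + 0.19602 = 1.19602
Step 3: Exponent gamma/(gamma-1) = 3.5
Step 4: P0 = 26122 * 1.19602^3.5 = 48875.5 Pa

48875.5


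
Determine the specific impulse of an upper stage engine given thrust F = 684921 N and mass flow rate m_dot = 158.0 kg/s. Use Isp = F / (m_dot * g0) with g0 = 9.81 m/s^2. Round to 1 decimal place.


Step 1: m_dot * g0 = 158.0 * 9.81 = 1549.98
Step 2: Isp = 684921 / 1549.98 = 441.9 s

441.9


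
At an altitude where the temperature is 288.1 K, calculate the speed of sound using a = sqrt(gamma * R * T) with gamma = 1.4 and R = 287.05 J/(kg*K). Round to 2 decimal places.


Step 1: gamma * R * T = 1.4 * 287.05 * 288.1 = 115778.747
Step 2: a = sqrt(115778.747) = 340.26 m/s

340.26


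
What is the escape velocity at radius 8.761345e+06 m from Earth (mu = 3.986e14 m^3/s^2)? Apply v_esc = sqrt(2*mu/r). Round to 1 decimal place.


Step 1: 2*mu/r = 2 * 3.986e14 / 8.761345e+06 = 90990595.622
Step 2: v_esc = sqrt(90990595.622) = 9538.9 m/s

9538.9


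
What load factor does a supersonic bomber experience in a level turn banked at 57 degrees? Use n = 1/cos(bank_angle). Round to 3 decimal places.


Step 1: Convert 57 degrees to radians = 0.994838
Step 2: cos(57 deg) = 0.544639
Step 3: n = 1 / 0.544639 = 1.836

1.836


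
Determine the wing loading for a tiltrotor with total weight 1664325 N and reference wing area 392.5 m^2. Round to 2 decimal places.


Step 1: Wing loading = W / S = 1664325 / 392.5
Step 2: Wing loading = 4240.32 N/m^2

4240.32


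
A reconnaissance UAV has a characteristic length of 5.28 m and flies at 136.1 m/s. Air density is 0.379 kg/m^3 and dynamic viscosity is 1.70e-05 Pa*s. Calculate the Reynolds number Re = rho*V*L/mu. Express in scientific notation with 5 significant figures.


Step 1: Numerator = rho * V * L = 0.379 * 136.1 * 5.28 = 272.352432
Step 2: Re = 272.352432 / 1.70e-05
Step 3: Re = 1.6021e+07

1.6021e+07


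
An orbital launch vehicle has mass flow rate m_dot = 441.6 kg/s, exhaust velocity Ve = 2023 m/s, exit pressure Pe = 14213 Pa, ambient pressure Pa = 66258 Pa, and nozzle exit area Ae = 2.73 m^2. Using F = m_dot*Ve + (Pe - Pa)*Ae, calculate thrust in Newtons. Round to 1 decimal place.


Step 1: Momentum thrust = m_dot * Ve = 441.6 * 2023 = 893356.8 N
Step 2: Pressure thrust = (Pe - Pa) * Ae = (14213 - 66258) * 2.73 = -142082.85 N
Step 3: Total thrust F = 893356.8 + -142082.85 = 751274.0 N

751274.0


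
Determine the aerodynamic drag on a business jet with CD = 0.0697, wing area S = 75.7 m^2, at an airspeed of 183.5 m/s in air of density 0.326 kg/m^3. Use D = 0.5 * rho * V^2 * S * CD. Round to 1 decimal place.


Step 1: Dynamic pressure q = 0.5 * 0.326 * 183.5^2 = 5488.5768 Pa
Step 2: Drag D = q * S * CD = 5488.5768 * 75.7 * 0.0697
Step 3: D = 28959.3 N

28959.3


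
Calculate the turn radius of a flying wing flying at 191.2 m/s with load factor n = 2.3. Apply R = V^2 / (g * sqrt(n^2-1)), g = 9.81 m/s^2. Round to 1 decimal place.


Step 1: V^2 = 191.2^2 = 36557.44
Step 2: n^2 - 1 = 2.3^2 - 1 = 4.29
Step 3: sqrt(4.29) = 2.071232
Step 4: R = 36557.44 / (9.81 * 2.071232) = 1799.2 m

1799.2


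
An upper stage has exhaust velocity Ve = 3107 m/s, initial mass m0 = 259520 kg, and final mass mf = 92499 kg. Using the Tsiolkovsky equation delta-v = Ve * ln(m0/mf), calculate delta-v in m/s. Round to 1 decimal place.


Step 1: Mass ratio m0/mf = 259520 / 92499 = 2.805652
Step 2: ln(2.805652) = 1.031636
Step 3: delta-v = 3107 * 1.031636 = 3205.3 m/s

3205.3


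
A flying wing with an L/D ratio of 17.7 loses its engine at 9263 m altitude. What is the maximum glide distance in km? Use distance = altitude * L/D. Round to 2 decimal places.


Step 1: Glide distance = altitude * L/D = 9263 * 17.7 = 163955.1 m
Step 2: Convert to km: 163955.1 / 1000 = 163.96 km

163.96


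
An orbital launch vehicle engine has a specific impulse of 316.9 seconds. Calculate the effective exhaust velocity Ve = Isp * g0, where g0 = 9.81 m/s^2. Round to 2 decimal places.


Step 1: Ve = Isp * g0 = 316.9 * 9.81
Step 2: Ve = 3108.79 m/s

3108.79


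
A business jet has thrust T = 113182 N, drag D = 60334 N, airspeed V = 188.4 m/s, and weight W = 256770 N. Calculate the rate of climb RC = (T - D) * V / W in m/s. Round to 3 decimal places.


Step 1: Excess thrust = T - D = 113182 - 60334 = 52848 N
Step 2: Excess power = 52848 * 188.4 = 9956563.2 W
Step 3: RC = 9956563.2 / 256770 = 38.776 m/s

38.776


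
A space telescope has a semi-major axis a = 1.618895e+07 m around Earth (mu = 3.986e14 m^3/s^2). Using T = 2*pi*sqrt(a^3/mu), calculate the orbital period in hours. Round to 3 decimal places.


Step 1: a^3 / mu = 4.242834e+21 / 3.986e14 = 1.064434e+07
Step 2: sqrt(1.064434e+07) = 3262.5665 s
Step 3: T = 2*pi * 3262.5665 = 20499.31 s
Step 4: T in hours = 20499.31 / 3600 = 5.694 hours

5.694


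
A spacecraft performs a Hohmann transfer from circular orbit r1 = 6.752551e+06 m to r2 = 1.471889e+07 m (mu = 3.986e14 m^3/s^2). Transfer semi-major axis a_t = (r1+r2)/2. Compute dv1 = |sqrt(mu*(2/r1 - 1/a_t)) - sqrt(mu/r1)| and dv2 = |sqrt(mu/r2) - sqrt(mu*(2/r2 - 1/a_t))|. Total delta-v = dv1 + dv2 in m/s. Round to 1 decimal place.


Step 1: Transfer semi-major axis a_t = (6.752551e+06 + 1.471889e+07) / 2 = 1.073572e+07 m
Step 2: v1 (circular at r1) = sqrt(mu/r1) = 7683.07 m/s
Step 3: v_t1 = sqrt(mu*(2/r1 - 1/a_t)) = 8996.15 m/s
Step 4: dv1 = |8996.15 - 7683.07| = 1313.08 m/s
Step 5: v2 (circular at r2) = 5203.93 m/s, v_t2 = 4127.14 m/s
Step 6: dv2 = |5203.93 - 4127.14| = 1076.78 m/s
Step 7: Total delta-v = 1313.08 + 1076.78 = 2389.9 m/s

2389.9


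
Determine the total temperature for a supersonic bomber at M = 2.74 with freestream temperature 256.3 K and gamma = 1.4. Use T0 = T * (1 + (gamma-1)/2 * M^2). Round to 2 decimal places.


Step 1: (gamma-1)/2 = 0.2
Step 2: M^2 = 7.5076
Step 3: 1 + 0.2 * 7.5076 = 2.50152
Step 4: T0 = 256.3 * 2.50152 = 641.14 K

641.14


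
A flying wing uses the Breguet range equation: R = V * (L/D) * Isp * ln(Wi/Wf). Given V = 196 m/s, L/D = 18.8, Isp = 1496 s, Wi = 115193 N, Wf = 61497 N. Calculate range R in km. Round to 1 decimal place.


Step 1: Coefficient = V * (L/D) * Isp = 196 * 18.8 * 1496 = 5512460.8 m
Step 2: Wi/Wf = 115193 / 61497 = 1.873148
Step 3: ln(1.873148) = 0.627621
Step 4: R = 5512460.8 * 0.627621 = 3459733.9 m = 3459.7 km

3459.7


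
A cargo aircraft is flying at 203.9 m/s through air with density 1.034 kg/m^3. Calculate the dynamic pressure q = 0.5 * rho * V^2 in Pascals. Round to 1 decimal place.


Step 1: V^2 = 203.9^2 = 41575.21
Step 2: q = 0.5 * 1.034 * 41575.21
Step 3: q = 21494.4 Pa

21494.4


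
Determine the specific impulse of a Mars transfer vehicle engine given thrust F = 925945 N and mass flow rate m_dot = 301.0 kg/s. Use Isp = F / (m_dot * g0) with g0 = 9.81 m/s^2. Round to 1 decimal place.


Step 1: m_dot * g0 = 301.0 * 9.81 = 2952.81
Step 2: Isp = 925945 / 2952.81 = 313.6 s

313.6


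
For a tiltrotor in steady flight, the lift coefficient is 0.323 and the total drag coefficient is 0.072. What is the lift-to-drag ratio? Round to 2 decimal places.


Step 1: L/D = CL / CD = 0.323 / 0.072
Step 2: L/D = 4.49

4.49


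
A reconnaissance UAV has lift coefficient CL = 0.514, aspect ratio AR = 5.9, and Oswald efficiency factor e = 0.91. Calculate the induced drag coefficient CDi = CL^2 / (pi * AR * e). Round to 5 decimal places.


Step 1: CL^2 = 0.514^2 = 0.264196
Step 2: pi * AR * e = 3.14159 * 5.9 * 0.91 = 16.867211
Step 3: CDi = 0.264196 / 16.867211 = 0.01566

0.01566


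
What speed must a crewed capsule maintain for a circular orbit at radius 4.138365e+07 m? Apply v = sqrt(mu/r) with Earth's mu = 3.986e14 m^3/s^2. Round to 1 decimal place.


Step 1: mu / r = 3.986e14 / 4.138365e+07 = 9631823.1959
Step 2: v = sqrt(9631823.1959) = 3103.5 m/s

3103.5


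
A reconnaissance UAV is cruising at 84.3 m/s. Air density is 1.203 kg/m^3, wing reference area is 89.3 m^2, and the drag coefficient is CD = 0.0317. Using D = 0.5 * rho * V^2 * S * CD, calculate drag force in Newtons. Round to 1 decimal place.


Step 1: Dynamic pressure q = 0.5 * 1.203 * 84.3^2 = 4274.5537 Pa
Step 2: Drag D = q * S * CD = 4274.5537 * 89.3 * 0.0317
Step 3: D = 12100.4 N

12100.4


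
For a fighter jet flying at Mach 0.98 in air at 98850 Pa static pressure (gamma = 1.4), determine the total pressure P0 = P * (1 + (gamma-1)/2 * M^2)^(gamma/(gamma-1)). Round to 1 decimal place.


Step 1: (gamma-1)/2 * M^2 = 0.2 * 0.9604 = 0.19208
Step 2: 1 + 0.19208 = 1.19208
Step 3: Exponent gamma/(gamma-1) = 3.5
Step 4: P0 = 98850 * 1.19208^3.5 = 182829.2 Pa

182829.2


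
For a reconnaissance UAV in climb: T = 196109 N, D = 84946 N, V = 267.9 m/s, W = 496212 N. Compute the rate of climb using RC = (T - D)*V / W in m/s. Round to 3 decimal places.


Step 1: Excess thrust = T - D = 196109 - 84946 = 111163 N
Step 2: Excess power = 111163 * 267.9 = 29780567.7 W
Step 3: RC = 29780567.7 / 496212 = 60.016 m/s

60.016


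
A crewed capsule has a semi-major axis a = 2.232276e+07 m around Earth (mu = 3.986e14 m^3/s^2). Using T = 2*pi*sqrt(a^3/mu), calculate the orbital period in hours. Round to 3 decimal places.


Step 1: a^3 / mu = 1.112356e+22 / 3.986e14 = 2.790656e+07
Step 2: sqrt(2.790656e+07) = 5282.6664 s
Step 3: T = 2*pi * 5282.6664 = 33191.97 s
Step 4: T in hours = 33191.97 / 3600 = 9.220 hours

9.220


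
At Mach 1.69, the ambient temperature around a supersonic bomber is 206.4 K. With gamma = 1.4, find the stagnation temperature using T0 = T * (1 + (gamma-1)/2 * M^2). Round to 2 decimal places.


Step 1: (gamma-1)/2 = 0.2
Step 2: M^2 = 2.8561
Step 3: 1 + 0.2 * 2.8561 = 1.57122
Step 4: T0 = 206.4 * 1.57122 = 324.30 K

324.30


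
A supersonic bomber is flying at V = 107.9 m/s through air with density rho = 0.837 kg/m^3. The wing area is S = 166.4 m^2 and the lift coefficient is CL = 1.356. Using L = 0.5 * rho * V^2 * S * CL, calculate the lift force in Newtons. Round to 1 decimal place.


Step 1: Calculate dynamic pressure q = 0.5 * 0.837 * 107.9^2 = 0.5 * 0.837 * 11642.41 = 4872.3486 Pa
Step 2: Multiply by wing area and lift coefficient: L = 4872.3486 * 166.4 * 1.356
Step 3: L = 810758.8045 * 1.356 = 1099388.9 N

1099388.9


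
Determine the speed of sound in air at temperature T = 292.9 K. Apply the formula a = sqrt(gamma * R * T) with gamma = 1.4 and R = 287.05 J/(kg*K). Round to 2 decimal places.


Step 1: gamma * R * T = 1.4 * 287.05 * 292.9 = 117707.723
Step 2: a = sqrt(117707.723) = 343.09 m/s

343.09


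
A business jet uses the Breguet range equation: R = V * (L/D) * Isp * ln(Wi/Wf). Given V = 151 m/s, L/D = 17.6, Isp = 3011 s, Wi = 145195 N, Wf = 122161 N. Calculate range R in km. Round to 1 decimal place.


Step 1: Coefficient = V * (L/D) * Isp = 151 * 17.6 * 3011 = 8002033.6 m
Step 2: Wi/Wf = 145195 / 122161 = 1.188554
Step 3: ln(1.188554) = 0.172738
Step 4: R = 8002033.6 * 0.172738 = 1382253.8 m = 1382.3 km

1382.3


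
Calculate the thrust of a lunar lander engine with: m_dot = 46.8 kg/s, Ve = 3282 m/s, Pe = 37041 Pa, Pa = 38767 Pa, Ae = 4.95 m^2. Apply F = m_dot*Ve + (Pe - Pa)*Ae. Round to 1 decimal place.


Step 1: Momentum thrust = m_dot * Ve = 46.8 * 3282 = 153597.6 N
Step 2: Pressure thrust = (Pe - Pa) * Ae = (37041 - 38767) * 4.95 = -8543.70 N
Step 3: Total thrust F = 153597.6 + -8543.70 = 145053.9 N

145053.9


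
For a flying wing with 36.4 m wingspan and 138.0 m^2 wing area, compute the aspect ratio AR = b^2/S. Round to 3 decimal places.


Step 1: b^2 = 36.4^2 = 1324.96
Step 2: AR = 1324.96 / 138.0 = 9.601

9.601


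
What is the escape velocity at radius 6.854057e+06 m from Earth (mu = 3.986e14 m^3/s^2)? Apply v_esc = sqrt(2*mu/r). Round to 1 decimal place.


Step 1: 2*mu/r = 2 * 3.986e14 / 6.854057e+06 = 116310675.5605
Step 2: v_esc = sqrt(116310675.5605) = 10784.7 m/s

10784.7


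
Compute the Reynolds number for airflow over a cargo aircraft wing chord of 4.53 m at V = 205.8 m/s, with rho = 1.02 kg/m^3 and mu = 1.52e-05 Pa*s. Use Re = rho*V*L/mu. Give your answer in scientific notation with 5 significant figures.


Step 1: Numerator = rho * V * L = 1.02 * 205.8 * 4.53 = 950.91948
Step 2: Re = 950.91948 / 1.52e-05
Step 3: Re = 6.2560e+07

6.2560e+07


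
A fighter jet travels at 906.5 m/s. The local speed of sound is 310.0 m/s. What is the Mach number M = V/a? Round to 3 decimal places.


Step 1: M = V / a = 906.5 / 310.0
Step 2: M = 2.924

2.924


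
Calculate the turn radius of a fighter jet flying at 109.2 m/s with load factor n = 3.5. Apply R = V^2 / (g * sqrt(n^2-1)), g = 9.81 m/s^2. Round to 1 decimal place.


Step 1: V^2 = 109.2^2 = 11924.64
Step 2: n^2 - 1 = 3.5^2 - 1 = 11.25
Step 3: sqrt(11.25) = 3.354102
Step 4: R = 11924.64 / (9.81 * 3.354102) = 362.4 m

362.4


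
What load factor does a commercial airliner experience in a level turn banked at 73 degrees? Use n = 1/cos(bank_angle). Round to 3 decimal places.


Step 1: Convert 73 degrees to radians = 1.27409
Step 2: cos(73 deg) = 0.292372
Step 3: n = 1 / 0.292372 = 3.420

3.420


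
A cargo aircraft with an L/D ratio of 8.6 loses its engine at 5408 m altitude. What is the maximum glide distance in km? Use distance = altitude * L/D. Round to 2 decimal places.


Step 1: Glide distance = altitude * L/D = 5408 * 8.6 = 46508.8 m
Step 2: Convert to km: 46508.8 / 1000 = 46.51 km

46.51


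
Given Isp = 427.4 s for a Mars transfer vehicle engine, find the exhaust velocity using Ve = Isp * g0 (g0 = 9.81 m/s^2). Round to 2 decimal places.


Step 1: Ve = Isp * g0 = 427.4 * 9.81
Step 2: Ve = 4192.79 m/s

4192.79


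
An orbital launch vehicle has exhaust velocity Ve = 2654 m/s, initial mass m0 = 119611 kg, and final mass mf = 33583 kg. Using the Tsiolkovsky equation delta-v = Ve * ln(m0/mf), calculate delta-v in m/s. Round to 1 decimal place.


Step 1: Mass ratio m0/mf = 119611 / 33583 = 3.561653
Step 2: ln(3.561653) = 1.270225
Step 3: delta-v = 2654 * 1.270225 = 3371.2 m/s

3371.2


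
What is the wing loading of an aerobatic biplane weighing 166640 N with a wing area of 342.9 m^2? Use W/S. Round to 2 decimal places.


Step 1: Wing loading = W / S = 166640 / 342.9
Step 2: Wing loading = 485.97 N/m^2

485.97


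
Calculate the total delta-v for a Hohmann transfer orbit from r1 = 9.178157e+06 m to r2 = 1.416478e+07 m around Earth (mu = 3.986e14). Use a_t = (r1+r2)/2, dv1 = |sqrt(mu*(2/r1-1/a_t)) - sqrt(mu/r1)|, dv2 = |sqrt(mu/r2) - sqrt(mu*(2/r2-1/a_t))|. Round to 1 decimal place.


Step 1: Transfer semi-major axis a_t = (9.178157e+06 + 1.416478e+07) / 2 = 1.167147e+07 m
Step 2: v1 (circular at r1) = sqrt(mu/r1) = 6590.08 m/s
Step 3: v_t1 = sqrt(mu*(2/r1 - 1/a_t)) = 7259.94 m/s
Step 4: dv1 = |7259.94 - 6590.08| = 669.86 m/s
Step 5: v2 (circular at r2) = 5304.74 m/s, v_t2 = 4704.12 m/s
Step 6: dv2 = |5304.74 - 4704.12| = 600.61 m/s
Step 7: Total delta-v = 669.86 + 600.61 = 1270.5 m/s

1270.5


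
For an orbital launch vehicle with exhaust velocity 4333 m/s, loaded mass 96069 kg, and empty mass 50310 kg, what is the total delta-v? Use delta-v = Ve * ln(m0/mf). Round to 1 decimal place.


Step 1: Mass ratio m0/mf = 96069 / 50310 = 1.909541
Step 2: ln(1.909541) = 0.646863
Step 3: delta-v = 4333 * 0.646863 = 2802.9 m/s

2802.9


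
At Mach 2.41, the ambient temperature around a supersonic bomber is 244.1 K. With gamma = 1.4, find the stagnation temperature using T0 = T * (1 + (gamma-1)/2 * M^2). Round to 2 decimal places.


Step 1: (gamma-1)/2 = 0.2
Step 2: M^2 = 5.8081
Step 3: 1 + 0.2 * 5.8081 = 2.16162
Step 4: T0 = 244.1 * 2.16162 = 527.65 K

527.65


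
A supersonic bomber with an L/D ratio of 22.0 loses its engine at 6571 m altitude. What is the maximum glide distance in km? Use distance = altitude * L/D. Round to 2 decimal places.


Step 1: Glide distance = altitude * L/D = 6571 * 22.0 = 144562.0 m
Step 2: Convert to km: 144562.0 / 1000 = 144.56 km

144.56


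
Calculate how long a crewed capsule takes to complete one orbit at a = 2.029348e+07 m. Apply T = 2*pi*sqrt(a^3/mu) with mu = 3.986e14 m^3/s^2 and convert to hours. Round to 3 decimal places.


Step 1: a^3 / mu = 8.357369e+21 / 3.986e14 = 2.096681e+07
Step 2: sqrt(2.096681e+07) = 4578.9526 s
Step 3: T = 2*pi * 4578.9526 = 28770.41 s
Step 4: T in hours = 28770.41 / 3600 = 7.992 hours

7.992


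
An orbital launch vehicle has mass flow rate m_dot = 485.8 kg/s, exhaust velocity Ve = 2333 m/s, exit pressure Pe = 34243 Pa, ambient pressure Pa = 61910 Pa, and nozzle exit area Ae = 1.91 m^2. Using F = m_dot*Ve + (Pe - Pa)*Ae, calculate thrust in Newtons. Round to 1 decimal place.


Step 1: Momentum thrust = m_dot * Ve = 485.8 * 2333 = 1133371.4 N
Step 2: Pressure thrust = (Pe - Pa) * Ae = (34243 - 61910) * 1.91 = -52843.97 N
Step 3: Total thrust F = 1133371.4 + -52843.97 = 1080527.4 N

1080527.4


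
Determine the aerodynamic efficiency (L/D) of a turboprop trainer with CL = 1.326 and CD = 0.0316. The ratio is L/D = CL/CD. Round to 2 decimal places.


Step 1: L/D = CL / CD = 1.326 / 0.0316
Step 2: L/D = 41.96

41.96


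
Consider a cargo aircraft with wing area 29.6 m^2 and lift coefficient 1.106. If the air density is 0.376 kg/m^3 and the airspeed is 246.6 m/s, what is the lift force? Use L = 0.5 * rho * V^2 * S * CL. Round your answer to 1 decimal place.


Step 1: Calculate dynamic pressure q = 0.5 * 0.376 * 246.6^2 = 0.5 * 0.376 * 60811.56 = 11432.5733 Pa
Step 2: Multiply by wing area and lift coefficient: L = 11432.5733 * 29.6 * 1.106
Step 3: L = 338404.1691 * 1.106 = 374275.0 N

374275.0


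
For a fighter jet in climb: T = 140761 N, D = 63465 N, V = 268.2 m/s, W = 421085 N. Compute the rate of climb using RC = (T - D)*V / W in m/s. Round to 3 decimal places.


Step 1: Excess thrust = T - D = 140761 - 63465 = 77296 N
Step 2: Excess power = 77296 * 268.2 = 20730787.2 W
Step 3: RC = 20730787.2 / 421085 = 49.232 m/s

49.232
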